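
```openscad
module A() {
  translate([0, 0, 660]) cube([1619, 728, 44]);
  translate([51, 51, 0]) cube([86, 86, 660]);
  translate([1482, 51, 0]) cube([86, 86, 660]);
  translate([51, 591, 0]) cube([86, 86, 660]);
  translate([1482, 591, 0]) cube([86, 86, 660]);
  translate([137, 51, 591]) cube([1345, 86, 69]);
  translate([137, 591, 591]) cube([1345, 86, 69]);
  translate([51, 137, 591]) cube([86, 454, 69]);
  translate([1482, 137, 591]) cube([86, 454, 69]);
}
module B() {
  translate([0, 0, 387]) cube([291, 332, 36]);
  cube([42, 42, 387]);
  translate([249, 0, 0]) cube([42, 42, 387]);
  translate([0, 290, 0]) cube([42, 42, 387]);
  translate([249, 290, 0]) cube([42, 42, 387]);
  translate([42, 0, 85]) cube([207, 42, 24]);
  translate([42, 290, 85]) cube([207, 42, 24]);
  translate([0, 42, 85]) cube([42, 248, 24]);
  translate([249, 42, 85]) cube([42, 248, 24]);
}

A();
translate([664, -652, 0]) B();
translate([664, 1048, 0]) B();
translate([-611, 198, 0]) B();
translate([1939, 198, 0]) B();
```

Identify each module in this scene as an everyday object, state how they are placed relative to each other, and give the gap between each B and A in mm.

A is a table. B is a stool. Four stools sit around the table at the −y, +y, −x, +x sides. The gap between each stool and the table is 320 mm.

Each stool's nearest face is 320 mm from the table's bounding box.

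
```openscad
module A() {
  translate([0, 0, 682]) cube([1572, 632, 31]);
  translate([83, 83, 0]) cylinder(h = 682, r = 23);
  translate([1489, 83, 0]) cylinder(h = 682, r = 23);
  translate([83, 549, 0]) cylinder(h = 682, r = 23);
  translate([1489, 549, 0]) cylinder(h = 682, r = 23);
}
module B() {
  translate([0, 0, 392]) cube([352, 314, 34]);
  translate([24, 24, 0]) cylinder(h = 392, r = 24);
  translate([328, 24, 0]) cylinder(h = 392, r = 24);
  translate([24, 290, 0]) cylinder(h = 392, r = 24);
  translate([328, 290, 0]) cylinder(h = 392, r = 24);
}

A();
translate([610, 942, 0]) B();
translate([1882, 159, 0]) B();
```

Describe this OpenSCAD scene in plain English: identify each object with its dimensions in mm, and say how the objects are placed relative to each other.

A is a table with a 1572×632 mm rectangular top, 31 mm thick, top surface at z = 713 mm, supported by four round legs of 46 mm diameter, each leg's bounding box inset 60 mm from the nearest pair of top edges, running from the floor.

B is a four-legged stool. The seat is 352×314 mm, 34 mm thick, top at z = 426 mm. It stands on four round legs, each 48 mm in diameter, from z = 0 to the seat underside, each leg's axis is inset half a diameter from the nearest pair of seat edges (so the leg's bounding box is flush with the corner).

Two stools sit around the table at the +y, +x sides.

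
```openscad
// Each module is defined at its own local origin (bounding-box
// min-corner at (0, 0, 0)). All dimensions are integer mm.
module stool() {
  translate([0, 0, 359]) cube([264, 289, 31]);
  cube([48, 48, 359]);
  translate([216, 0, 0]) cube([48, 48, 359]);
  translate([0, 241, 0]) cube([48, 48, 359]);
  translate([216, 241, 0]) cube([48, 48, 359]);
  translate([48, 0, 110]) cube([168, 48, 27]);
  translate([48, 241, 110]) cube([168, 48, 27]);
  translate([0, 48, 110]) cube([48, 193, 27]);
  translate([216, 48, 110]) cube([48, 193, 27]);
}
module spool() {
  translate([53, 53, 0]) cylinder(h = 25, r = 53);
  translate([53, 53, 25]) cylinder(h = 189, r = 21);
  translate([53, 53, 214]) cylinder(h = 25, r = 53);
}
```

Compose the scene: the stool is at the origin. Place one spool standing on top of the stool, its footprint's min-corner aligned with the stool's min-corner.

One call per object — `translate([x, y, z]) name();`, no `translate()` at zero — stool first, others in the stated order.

stool();
translate([0, 0, 390]) spool();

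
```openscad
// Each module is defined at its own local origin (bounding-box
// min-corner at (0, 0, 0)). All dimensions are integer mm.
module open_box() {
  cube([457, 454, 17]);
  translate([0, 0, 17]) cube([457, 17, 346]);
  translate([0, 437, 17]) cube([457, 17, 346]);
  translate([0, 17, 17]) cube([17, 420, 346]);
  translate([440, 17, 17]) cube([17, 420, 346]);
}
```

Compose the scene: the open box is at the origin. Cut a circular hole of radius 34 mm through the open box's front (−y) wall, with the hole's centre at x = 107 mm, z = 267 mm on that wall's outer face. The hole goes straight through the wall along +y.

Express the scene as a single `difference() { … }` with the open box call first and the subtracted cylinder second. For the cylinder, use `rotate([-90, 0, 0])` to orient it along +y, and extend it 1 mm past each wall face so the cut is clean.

difference() {
  open_box();
  translate([107, -1, 267]) rotate([-90, 0, 0]) cylinder(h = 19, r = 34);
}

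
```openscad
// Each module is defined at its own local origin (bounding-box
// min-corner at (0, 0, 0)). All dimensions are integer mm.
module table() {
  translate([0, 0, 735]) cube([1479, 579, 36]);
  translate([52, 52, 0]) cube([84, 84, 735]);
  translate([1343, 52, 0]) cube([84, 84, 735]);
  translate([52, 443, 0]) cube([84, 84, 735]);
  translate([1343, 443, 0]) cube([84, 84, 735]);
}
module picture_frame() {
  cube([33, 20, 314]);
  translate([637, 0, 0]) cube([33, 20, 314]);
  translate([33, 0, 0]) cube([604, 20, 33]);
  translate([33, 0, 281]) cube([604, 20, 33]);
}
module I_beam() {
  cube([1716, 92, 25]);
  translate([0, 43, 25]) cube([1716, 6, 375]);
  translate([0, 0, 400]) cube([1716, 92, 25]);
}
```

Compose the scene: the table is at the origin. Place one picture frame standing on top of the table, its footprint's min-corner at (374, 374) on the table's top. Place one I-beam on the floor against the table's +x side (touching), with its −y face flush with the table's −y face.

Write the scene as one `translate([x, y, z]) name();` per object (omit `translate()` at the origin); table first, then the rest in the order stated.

table();
translate([374, 374, 771]) picture_frame();
translate([1479, 0, 0]) I_beam();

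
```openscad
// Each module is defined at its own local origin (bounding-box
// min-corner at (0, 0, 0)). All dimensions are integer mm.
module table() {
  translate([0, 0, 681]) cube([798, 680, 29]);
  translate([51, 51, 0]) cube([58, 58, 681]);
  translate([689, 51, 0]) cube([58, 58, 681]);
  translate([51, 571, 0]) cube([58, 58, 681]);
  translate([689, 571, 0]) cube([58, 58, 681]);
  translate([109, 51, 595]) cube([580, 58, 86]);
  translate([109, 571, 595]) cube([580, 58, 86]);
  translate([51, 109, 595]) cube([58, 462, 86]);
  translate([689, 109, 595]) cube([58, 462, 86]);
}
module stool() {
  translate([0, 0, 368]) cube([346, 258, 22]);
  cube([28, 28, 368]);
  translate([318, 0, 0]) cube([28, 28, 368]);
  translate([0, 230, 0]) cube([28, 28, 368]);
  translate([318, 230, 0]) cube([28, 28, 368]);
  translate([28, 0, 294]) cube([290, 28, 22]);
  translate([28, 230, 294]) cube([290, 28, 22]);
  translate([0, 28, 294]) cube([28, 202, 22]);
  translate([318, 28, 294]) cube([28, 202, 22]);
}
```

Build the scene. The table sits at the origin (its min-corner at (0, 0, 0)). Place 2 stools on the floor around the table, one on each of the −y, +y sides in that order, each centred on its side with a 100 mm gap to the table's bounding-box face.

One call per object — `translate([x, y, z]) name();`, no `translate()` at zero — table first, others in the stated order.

table();
translate([226, -358, 0]) stool();
translate([226, 780, 0]) stool();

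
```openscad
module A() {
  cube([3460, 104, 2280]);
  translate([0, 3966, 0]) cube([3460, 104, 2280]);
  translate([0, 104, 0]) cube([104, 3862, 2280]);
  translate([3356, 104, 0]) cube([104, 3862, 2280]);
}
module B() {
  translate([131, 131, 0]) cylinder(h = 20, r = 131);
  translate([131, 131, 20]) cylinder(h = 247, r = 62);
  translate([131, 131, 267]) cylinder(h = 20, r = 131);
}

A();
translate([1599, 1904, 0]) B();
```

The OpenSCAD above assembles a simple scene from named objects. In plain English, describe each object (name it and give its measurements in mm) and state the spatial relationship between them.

A is the wall frame of a small rectangular building: four walls, each 2280 mm tall and 104 mm thick, enclosing a footprint 3460 mm (x) by 4070 mm (y) outside-to-outside, with no floor or roof. The front and back walls (the −y and +y sides) span the full width; the two side walls fit between them.

B is a spool: two coaxial disc flanges of radius 131 mm and thickness 20 mm, joined by a core cylinder of radius 62 mm and height 247 mm. The lower flange rests on z = 0 and the three cylinders share a vertical axis.

The spool sits inside the house frame, centred.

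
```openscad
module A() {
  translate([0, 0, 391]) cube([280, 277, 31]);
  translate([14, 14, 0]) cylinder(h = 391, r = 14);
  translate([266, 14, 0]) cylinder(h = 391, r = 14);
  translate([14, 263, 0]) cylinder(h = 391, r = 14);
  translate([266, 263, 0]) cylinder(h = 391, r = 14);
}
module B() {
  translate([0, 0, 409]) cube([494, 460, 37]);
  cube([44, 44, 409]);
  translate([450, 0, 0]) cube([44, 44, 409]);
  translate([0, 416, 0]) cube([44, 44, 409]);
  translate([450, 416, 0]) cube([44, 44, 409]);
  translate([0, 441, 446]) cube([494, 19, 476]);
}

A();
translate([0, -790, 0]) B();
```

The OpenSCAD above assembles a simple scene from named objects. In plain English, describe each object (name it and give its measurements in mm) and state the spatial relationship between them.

A is a four-legged stool. The seat is 280×277 mm, 31 mm thick, top at z = 422 mm. It stands on four round legs, each 28 mm in diameter, from z = 0 to the seat underside, each leg's axis is inset half a diameter from the nearest pair of seat edges (so the leg's bounding box is flush with the corner).

B is a chair: 494×460 mm seat, 37 mm thick, top at z = 446 mm, on four 44 mm square corner legs flush with the seat edges. A 19 mm thick backrest slab spans the full seat width, extending 476 mm above the seat top, its back face flush with the seat's +y edge.

The chair is on the floor beside the stool on its −y side.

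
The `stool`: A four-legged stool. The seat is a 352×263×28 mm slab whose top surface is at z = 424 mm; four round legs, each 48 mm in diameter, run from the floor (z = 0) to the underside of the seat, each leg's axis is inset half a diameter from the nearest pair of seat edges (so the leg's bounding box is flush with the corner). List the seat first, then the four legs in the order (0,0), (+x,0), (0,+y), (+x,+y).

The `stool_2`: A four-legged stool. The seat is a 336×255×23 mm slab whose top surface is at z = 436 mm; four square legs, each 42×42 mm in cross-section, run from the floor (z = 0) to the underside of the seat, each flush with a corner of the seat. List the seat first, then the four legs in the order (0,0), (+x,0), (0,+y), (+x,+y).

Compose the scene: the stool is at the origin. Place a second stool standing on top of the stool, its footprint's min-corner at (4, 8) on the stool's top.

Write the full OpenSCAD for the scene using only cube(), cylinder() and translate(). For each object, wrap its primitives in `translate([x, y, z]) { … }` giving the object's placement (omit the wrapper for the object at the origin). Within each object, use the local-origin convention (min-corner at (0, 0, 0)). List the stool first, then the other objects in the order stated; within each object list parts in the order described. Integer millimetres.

translate([0, 0, 396]) cube([352, 263, 28]);
translate([24, 24, 0]) cylinder(h = 396, r = 24);
translate([328, 24, 0]) cylinder(h = 396, r = 24);
translate([24, 239, 0]) cylinder(h = 396, r = 24);
translate([328, 239, 0]) cylinder(h = 396, r = 24);
translate([4, 8, 424]) {
  translate([0, 0, 413]) cube([336, 255, 23]);
  cube([42, 42, 413]);
  translate([294, 0, 0]) cube([42, 42, 413]);
  translate([0, 213, 0]) cube([42, 42, 413]);
  translate([294, 213, 0]) cube([42, 42, 413]);
}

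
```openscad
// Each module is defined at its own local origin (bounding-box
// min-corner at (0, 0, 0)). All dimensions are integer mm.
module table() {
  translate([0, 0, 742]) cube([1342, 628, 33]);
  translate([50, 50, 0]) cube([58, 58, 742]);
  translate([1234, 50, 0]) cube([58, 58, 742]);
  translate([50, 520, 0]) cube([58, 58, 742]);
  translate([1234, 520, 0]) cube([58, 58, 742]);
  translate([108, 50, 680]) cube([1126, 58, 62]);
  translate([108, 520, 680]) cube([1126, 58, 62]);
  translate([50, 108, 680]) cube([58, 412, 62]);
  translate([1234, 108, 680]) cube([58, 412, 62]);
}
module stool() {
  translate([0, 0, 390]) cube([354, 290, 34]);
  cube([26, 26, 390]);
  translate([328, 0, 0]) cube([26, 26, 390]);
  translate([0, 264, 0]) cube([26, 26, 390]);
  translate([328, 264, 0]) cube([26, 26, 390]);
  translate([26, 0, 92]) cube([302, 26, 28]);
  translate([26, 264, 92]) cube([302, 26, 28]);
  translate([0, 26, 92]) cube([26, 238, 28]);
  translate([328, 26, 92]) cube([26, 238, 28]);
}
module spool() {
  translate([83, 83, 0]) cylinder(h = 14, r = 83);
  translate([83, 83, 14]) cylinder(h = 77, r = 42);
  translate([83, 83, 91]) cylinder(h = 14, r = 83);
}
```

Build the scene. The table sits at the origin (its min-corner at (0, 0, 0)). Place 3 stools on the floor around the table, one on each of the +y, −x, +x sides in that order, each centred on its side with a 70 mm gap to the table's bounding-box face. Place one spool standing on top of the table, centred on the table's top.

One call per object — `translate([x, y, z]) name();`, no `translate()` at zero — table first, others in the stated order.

table();
translate([494, 698, 0]) stool();
translate([-424, 169, 0]) stool();
translate([1412, 169, 0]) stool();
translate([588, 231, 775]) spool();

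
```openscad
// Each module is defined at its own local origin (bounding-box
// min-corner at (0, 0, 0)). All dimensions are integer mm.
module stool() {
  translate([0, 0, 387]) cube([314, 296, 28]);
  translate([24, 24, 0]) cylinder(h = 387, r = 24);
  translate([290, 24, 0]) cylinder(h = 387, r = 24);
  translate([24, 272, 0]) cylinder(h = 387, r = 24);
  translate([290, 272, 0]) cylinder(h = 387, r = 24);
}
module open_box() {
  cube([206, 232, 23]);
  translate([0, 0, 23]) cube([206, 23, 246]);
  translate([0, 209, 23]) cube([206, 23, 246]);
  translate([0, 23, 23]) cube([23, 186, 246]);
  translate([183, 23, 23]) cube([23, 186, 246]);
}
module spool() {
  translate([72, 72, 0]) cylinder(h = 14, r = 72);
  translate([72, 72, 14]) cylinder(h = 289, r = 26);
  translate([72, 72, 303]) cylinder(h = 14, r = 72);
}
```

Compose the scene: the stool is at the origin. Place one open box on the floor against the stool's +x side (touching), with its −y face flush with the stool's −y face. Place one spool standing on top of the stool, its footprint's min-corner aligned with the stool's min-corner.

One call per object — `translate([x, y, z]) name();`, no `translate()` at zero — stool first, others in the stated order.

stool();
translate([314, 0, 0]) open_box();
translate([0, 0, 415]) spool();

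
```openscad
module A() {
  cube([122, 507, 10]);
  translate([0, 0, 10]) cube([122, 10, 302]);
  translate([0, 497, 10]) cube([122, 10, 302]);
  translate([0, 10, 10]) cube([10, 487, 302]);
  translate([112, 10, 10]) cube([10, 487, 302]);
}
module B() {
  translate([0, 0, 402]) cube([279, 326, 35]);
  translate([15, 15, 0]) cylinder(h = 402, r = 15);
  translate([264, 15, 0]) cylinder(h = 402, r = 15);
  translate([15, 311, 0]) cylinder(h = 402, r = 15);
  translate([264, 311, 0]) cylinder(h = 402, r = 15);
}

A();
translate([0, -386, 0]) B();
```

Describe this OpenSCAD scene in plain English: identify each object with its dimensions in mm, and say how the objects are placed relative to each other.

A is an open-topped rectangular box: outside dimensions 122×507×312 mm, with a uniform wall and base thickness of 10 mm. The base is a full 122×507 slab on the floor; four walls sit on top of the base. The front and back walls (the −y and +y sides) span the full width; the two side walls fit between them.

B is a simple wooden stool: a rectangular seat 279 mm (x) by 326 mm (y), 35 mm thick, top face at z = 437 mm, on four round legs, each 30 mm in diameter. The legs rest on z = 0, each leg's axis is inset half a diameter from the nearest pair of seat edges (so the leg's bounding box is flush with the corner).

The stool is on the floor beside the open box on its −y side.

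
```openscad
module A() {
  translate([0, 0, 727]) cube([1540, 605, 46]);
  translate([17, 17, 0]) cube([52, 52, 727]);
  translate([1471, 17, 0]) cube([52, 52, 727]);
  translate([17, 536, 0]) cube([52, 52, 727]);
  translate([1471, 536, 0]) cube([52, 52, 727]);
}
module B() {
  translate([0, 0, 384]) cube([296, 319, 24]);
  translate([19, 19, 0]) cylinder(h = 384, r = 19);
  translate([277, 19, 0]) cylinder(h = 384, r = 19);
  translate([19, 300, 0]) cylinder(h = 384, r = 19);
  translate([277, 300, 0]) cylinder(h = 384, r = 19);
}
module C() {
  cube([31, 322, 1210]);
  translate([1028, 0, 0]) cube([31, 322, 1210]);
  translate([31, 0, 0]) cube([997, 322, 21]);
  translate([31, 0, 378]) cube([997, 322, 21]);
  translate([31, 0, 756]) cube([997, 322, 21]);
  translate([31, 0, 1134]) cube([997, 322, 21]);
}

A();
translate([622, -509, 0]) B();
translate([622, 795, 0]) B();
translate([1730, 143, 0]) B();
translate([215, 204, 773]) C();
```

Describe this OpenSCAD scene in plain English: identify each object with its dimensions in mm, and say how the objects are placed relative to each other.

A is a rectangular dining table. The top is 1540×605×46 mm with its upper surface at z = 773 mm. It stands on four 52×52 mm square legs, each inset 17 mm from the nearest pair of top edges, running from the floor to the underside of the top.

B is a simple wooden stool: a rectangular seat 296 mm (x) by 319 mm (y), 24 mm thick, top face at z = 408 mm, on four round legs, each 38 mm in diameter. The legs rest on z = 0, each leg's axis is inset half a diameter from the nearest pair of seat edges (so the leg's bounding box is flush with the corner).

C is a bookshelf 1059 mm wide overall, 322 mm deep and 1210 mm tall. The two sides are 31 mm thick vertical panels. 4 horizontal shelves of 21 mm thickness span between the inner faces of the sides; the lowest shelf sits on the floor and shelves are stacked with a clear vertical gap of 357 mm between each pair.

Three stools sit around the table at the −y, +y, +x sides. The bookshelf is on top of the table.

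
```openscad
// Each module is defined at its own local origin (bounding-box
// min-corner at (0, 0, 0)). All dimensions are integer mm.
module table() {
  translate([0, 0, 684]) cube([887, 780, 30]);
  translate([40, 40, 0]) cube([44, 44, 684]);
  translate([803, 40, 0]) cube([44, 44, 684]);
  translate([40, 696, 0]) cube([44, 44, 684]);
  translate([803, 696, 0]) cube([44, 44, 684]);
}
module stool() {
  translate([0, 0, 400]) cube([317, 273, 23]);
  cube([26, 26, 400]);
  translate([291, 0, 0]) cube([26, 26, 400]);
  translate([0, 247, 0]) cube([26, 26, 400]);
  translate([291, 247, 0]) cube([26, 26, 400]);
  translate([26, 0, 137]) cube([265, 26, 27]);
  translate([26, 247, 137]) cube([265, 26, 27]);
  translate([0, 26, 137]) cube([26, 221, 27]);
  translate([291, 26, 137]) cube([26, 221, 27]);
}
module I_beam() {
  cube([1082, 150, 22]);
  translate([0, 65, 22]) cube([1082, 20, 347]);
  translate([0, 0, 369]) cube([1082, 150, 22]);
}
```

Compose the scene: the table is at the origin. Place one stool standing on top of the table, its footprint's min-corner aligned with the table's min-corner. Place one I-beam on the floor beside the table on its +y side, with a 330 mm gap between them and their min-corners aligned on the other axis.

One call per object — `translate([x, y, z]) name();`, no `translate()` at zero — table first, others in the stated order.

table();
translate([0, 0, 714]) stool();
translate([0, 1110, 0]) I_beam();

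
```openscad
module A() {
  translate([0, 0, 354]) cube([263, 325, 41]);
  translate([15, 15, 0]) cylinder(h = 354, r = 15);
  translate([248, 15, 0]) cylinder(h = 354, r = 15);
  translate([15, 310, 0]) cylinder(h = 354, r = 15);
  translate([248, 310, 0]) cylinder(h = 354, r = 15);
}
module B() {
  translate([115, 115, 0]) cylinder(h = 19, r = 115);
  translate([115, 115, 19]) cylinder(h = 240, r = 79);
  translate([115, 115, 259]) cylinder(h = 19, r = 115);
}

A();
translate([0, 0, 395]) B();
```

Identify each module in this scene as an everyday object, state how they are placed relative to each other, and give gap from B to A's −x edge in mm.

A is a stool. B is a spool. The spool is on top of the stool. The gap from the spool to the stool's −x edge is 0 mm.

The spool's min-x is at 0; the stool's min-x is 0; gap = 0 mm.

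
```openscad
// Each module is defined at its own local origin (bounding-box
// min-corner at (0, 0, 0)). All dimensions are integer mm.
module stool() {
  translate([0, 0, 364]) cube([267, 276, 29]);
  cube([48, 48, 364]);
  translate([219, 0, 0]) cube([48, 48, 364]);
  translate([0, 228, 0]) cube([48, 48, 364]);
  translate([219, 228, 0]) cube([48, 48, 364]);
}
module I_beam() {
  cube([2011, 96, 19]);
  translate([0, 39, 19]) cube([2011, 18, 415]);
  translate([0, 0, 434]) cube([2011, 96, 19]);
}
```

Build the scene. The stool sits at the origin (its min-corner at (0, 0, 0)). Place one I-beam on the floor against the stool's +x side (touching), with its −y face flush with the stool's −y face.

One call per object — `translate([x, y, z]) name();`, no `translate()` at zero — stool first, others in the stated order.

stool();
translate([267, 0, 0]) I_beam();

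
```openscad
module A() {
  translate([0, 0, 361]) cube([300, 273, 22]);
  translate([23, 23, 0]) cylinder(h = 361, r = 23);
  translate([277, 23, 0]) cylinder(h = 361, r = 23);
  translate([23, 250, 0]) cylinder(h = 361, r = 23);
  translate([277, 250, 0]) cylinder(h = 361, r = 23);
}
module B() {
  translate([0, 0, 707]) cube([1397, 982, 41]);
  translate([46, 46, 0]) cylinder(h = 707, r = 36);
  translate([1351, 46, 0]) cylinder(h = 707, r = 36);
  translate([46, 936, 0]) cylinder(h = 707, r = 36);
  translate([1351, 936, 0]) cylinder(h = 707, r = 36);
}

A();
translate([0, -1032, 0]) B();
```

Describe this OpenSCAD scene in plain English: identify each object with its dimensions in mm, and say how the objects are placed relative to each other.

A is a simple wooden stool: a rectangular seat 300 mm (x) by 273 mm (y), 22 mm thick, top face at z = 383 mm, on four round legs, each 46 mm in diameter. The legs rest on z = 0, each leg's axis is inset half a diameter from the nearest pair of seat edges (so the leg's bounding box is flush with the corner).

B is a table with a 1397×982 mm rectangular top, 41 mm thick, top surface at z = 748 mm, supported by four round legs of 72 mm diameter, each leg's bounding box inset 10 mm from the nearest pair of top edges, running from the floor.

The table is on the floor beside the stool on its −y side.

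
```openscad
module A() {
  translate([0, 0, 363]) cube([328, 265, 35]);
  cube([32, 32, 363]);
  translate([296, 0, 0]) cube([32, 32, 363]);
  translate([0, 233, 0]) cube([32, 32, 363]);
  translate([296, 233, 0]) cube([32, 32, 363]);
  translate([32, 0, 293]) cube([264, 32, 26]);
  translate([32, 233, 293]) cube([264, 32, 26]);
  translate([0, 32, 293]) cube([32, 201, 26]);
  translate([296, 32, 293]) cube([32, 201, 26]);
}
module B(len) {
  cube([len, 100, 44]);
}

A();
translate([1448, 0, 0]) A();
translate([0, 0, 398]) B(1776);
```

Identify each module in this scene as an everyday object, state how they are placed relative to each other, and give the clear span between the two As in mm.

Second stool starts at x = 1448; first ends at x = 328; clear span = 1448 − 328 = 1120 mm.

A is a stool. B is a beam. A beam spans the tops of two stools. The clear span between the two stools is 1120 mm.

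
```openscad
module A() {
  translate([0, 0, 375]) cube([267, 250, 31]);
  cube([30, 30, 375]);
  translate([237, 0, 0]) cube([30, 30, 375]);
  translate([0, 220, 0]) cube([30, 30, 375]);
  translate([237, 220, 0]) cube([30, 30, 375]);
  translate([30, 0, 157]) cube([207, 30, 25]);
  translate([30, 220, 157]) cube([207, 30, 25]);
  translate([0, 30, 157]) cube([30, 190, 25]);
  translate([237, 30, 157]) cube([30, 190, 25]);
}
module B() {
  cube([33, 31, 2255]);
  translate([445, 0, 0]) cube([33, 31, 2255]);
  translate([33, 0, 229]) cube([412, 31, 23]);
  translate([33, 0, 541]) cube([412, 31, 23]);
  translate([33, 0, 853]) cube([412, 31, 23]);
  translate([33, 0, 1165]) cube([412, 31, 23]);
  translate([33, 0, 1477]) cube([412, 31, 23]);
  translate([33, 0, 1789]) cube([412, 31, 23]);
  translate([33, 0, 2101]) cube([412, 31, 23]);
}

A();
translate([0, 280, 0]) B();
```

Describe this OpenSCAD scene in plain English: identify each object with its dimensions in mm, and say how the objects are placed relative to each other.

A is a four-legged stool. The seat is 267×250 mm, 31 mm thick, top at z = 406 mm. It stands on four square legs, each 30×30 mm in cross-section, from z = 0 to the seat underside, each flush with a corner of the seat. Four stretchers, 30 mm wide and 25 mm tall, connect adjacent legs with their undersides at z = 157 mm, each running between the inner faces of the legs it joins and aligned with the legs' outer faces on the other axis.

B is a wooden ladder with two side rails of 33×31 mm section and 2255 mm height, set 478 mm apart overall. Between them run 7 rectangular rungs (31 mm deep, 23 mm thick), front faces flush with the rails' −y face. The bottom of the first rung is 229 mm above the floor and each subsequent rung is 312 mm higher than the one below.

The ladder is on the floor beside the stool on its +y side.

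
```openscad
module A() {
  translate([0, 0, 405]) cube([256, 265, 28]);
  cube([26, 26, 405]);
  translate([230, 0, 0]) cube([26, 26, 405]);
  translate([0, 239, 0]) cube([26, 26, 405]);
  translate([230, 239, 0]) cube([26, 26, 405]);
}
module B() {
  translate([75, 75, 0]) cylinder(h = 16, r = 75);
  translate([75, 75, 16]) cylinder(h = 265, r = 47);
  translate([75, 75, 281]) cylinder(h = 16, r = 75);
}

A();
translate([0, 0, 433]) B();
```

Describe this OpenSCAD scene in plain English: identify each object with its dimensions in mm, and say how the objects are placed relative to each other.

A is a four-legged stool. The seat is 256×265 mm, 28 mm thick, top at z = 433 mm. It stands on four square legs, each 26×26 mm in cross-section, from z = 0 to the seat underside, each flush with a corner of the seat.

B is a spool: two coaxial disc flanges of radius 75 mm and thickness 16 mm, joined by a core cylinder of radius 47 mm and height 265 mm. The lower flange rests on z = 0 and the three cylinders share a vertical axis.

The spool is on top of the stool.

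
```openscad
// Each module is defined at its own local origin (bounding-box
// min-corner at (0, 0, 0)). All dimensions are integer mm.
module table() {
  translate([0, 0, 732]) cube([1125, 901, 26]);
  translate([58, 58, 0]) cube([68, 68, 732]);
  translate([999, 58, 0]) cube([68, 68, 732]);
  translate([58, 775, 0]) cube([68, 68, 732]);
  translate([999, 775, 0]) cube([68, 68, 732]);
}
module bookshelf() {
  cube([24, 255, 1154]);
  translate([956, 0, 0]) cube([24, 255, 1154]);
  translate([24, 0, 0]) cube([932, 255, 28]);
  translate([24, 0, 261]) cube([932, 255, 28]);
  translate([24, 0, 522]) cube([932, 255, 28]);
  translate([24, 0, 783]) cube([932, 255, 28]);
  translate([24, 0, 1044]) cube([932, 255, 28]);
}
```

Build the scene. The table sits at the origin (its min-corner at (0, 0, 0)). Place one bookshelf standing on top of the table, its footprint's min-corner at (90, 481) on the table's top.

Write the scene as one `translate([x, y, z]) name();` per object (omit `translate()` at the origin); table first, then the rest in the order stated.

table();
translate([90, 481, 758]) bookshelf();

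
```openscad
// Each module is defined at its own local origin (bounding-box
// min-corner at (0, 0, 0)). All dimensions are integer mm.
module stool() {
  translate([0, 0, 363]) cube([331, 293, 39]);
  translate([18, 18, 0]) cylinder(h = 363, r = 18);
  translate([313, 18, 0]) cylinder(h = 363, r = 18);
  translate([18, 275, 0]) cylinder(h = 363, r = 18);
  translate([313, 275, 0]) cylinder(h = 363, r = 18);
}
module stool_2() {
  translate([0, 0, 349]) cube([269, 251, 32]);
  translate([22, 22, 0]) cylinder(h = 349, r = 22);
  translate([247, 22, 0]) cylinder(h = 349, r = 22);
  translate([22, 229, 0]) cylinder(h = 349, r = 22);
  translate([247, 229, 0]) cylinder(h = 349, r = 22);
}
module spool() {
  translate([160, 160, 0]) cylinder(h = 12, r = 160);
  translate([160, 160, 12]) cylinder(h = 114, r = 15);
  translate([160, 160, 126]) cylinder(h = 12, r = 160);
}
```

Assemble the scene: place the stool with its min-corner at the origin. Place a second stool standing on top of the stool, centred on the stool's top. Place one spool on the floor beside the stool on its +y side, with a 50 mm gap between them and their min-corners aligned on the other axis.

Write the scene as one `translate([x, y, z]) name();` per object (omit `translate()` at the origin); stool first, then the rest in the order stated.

stool();
translate([31, 21, 402]) stool_2();
translate([0, 343, 0]) spool();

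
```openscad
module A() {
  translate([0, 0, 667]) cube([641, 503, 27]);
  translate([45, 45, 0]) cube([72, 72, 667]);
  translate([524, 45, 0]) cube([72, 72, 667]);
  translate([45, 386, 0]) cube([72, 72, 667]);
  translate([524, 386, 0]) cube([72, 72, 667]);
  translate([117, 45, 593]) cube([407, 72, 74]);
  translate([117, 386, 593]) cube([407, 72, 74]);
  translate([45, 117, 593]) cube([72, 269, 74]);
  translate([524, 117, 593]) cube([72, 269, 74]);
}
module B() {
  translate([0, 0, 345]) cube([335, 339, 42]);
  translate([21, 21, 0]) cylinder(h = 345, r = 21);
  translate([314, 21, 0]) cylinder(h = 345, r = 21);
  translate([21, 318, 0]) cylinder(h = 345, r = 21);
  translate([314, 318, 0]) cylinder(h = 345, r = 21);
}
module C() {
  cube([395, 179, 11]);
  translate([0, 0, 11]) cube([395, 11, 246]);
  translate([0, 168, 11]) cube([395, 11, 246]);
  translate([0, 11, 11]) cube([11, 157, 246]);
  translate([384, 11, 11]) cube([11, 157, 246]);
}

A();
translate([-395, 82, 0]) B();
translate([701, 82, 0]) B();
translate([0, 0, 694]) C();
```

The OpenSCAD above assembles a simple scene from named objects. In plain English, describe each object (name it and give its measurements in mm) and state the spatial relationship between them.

A is a rectangular dining table. The top is 641×503×27 mm with its upper surface at z = 694 mm. It stands on four 72×72 mm square legs, each inset 45 mm from the nearest pair of top edges, running from the floor to the underside of the top. Four apron rails, 72 mm thick and 74 mm tall, run between adjacent legs with their top edges flush with the underside of the top and their outer faces flush with the legs' outer faces.

B is a four-legged stool. The seat is 335×339 mm, 42 mm thick, top at z = 387 mm. It stands on four round legs, each 42 mm in diameter, from z = 0 to the seat underside, each leg's axis is inset half a diameter from the nearest pair of seat edges (so the leg's bounding box is flush with the corner).

C is an open storage box with external size 395×179×257 mm and wall thickness 11 mm (the base is also 11 mm thick). The base covers the whole footprint; the four walls stand on the base, with the y-facing walls full-width and the x-facing walls fitting between their inner faces.

Two stools sit around the table at the −x, +x sides. The open box is on top of the table.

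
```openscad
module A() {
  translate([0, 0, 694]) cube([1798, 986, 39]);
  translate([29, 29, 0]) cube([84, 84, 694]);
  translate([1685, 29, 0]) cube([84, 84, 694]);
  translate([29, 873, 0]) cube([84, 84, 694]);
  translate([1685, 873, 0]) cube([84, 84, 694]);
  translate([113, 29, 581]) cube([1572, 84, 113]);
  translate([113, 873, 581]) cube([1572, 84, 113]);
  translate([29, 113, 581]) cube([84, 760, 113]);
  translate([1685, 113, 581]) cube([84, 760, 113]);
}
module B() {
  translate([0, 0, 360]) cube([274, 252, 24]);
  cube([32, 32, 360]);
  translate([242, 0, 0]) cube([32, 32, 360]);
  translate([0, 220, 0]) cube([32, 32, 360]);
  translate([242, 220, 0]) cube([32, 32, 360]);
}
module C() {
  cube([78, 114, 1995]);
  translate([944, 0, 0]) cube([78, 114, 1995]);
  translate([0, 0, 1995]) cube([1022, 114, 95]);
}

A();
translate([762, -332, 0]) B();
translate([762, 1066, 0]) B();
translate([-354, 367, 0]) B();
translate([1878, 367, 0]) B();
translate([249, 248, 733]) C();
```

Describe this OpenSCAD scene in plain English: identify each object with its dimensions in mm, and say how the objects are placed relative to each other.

A is a rectangular dining table. The top is 1798×986×39 mm with its upper surface at z = 733 mm. It stands on four 84×84 mm square legs, each inset 29 mm from the nearest pair of top edges, running from the floor to the underside of the top. Four apron rails, 84 mm thick and 113 mm tall, run between adjacent legs with their top edges flush with the underside of the top and their outer faces flush with the legs' outer faces.

B is a simple wooden stool: a rectangular seat 274 mm (x) by 252 mm (y), 24 mm thick, top face at z = 384 mm, on four square legs, each 32×32 mm in cross-section. The legs rest on z = 0, each flush with a corner of the seat.

C is a door frame. The clear opening is 866 mm wide and 1995 mm high. Two 78 mm wide jambs, 114 mm deep, stand either side of the opening from the floor to the top of the opening. A 95 mm thick head sits across the top of both jambs, spanning the full outside width of the frame.

Four stools sit around the table at the −y, +y, −x, +x sides. The door frame is on top of the table.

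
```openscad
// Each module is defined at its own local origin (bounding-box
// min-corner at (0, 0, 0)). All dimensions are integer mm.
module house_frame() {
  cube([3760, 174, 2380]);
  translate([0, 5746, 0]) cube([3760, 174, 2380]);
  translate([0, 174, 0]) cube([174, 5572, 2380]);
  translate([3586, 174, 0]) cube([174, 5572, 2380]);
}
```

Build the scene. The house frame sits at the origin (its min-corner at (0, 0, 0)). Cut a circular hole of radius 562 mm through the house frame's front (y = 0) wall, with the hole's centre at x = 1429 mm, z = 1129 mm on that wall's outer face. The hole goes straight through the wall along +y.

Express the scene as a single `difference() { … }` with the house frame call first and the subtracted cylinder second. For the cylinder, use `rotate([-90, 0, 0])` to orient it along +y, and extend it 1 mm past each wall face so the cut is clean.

difference() {
  house_frame();
  translate([1429, -1, 1129]) rotate([-90, 0, 0]) cylinder(h = 176, r = 562);
}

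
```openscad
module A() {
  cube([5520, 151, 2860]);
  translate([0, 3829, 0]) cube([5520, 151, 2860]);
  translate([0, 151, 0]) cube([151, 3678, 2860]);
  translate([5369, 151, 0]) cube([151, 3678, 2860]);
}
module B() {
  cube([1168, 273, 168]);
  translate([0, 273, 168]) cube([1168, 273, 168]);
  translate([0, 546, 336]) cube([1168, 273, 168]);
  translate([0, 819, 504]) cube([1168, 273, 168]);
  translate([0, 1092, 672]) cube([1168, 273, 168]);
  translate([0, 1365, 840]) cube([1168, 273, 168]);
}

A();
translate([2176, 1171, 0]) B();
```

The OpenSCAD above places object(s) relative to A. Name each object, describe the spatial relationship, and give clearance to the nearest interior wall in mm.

Clearances: x = 2025, y = 1020; minimum 1020 mm.

A is a house frame. B is a staircase. The staircase sits inside the house frame, centred. The clearance to the nearest interior wall is 1020 mm.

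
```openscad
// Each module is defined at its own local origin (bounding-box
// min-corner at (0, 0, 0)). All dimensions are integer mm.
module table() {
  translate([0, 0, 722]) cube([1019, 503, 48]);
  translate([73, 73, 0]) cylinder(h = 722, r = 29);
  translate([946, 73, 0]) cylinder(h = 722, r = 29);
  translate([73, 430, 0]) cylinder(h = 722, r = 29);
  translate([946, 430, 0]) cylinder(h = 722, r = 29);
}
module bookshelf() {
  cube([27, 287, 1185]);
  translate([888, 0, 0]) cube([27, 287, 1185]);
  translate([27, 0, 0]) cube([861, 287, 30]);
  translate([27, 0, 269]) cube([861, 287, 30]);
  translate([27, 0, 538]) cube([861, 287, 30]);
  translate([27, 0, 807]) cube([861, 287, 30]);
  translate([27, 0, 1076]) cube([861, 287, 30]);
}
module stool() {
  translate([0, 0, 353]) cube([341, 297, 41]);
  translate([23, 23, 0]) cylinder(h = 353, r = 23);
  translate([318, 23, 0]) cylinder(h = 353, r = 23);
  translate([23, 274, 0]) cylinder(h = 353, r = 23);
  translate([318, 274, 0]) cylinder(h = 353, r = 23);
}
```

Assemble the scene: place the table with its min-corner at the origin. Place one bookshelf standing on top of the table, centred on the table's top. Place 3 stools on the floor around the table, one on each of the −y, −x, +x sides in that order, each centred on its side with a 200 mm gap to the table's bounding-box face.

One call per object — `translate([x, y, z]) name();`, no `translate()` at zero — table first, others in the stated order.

table();
translate([52, 108, 770]) bookshelf();
translate([339, -497, 0]) stool();
translate([-541, 103, 0]) stool();
translate([1219, 103, 0]) stool();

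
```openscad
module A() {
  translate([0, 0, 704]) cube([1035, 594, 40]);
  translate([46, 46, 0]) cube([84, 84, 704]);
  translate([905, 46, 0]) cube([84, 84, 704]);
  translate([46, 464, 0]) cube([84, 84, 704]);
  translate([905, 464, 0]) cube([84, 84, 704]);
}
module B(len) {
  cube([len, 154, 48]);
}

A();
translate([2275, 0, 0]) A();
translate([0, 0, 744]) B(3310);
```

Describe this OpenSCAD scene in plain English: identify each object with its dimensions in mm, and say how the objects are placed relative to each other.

A is a rectangular dining table. The top is 1035×594×40 mm with its upper surface at z = 744 mm. It stands on four 84×84 mm square legs, each inset 46 mm from the nearest pair of top edges, running from the floor to the underside of the top.

B is a rectangular beam 3310 mm long (x), 154 mm deep (y), 48 mm thick (z).

The beam spans the tops of two tables placed 1240 mm apart, resting at z = 744 mm.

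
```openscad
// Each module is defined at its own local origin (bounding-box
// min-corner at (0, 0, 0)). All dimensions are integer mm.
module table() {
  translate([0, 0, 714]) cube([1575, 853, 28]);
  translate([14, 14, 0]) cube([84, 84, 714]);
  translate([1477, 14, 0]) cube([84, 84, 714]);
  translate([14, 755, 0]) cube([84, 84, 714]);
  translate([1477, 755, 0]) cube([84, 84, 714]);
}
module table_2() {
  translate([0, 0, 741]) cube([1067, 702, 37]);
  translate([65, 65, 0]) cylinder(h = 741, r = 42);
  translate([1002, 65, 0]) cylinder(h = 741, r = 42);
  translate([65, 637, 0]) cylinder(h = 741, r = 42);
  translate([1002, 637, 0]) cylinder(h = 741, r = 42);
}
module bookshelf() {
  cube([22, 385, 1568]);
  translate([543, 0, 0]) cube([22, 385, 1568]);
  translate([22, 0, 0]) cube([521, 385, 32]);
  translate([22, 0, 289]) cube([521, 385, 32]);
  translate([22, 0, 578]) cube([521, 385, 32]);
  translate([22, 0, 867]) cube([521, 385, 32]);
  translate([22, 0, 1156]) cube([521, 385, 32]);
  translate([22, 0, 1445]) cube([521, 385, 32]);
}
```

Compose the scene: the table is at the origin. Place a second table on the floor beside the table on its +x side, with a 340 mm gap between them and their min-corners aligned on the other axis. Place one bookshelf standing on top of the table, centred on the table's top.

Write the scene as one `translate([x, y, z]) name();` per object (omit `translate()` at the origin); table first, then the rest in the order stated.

table();
translate([1915, 0, 0]) table_2();
translate([505, 234, 742]) bookshelf();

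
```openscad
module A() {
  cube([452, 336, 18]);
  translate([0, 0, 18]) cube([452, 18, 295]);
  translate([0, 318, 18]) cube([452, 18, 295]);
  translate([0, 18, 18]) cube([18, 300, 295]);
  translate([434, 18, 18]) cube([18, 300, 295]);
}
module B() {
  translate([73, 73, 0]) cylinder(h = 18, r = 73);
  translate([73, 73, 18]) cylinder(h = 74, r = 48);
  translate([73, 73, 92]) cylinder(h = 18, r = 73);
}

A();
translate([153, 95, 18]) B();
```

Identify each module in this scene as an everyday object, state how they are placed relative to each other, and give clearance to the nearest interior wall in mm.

A is an open box. B is a spool. The spool sits inside the open box, centred. The clearance to the nearest interior wall is 77 mm.

Clearances: x = 135, y = 77; minimum 77 mm.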